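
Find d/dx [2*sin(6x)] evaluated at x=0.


Apply the chain rule to differentiate 2*sin(6x):
d/dx [2*sin(6x)]
= 2 * cos(6x) * d/dx(6x)
= 2 * 6 * cos(6x)
= 12 * cos(6x)
Evaluate at x = 0:
= 12 * cos(0)
= 12 * 1
= 12

12


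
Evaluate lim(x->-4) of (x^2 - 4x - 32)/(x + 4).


Direct substitution gives 0/0, so we factor the numerator.
Factor: (x^2 - 4x - 32) = (x + 4)(x - 8)
Cancel the common factor (x + 4):
(x^2 - 4x - 32)/(x + 4) = (x - 8)
Now substitute x = -4:
= (-4) - (8) = -12

-12


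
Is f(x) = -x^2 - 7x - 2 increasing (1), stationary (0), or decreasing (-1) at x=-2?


Compute f'(x) to determine behavior:
f'(x) = -2x - 7
f'(-2) = -2 * (-2) - 7
= 4 - 7
= -3
Since f'(-2) < 0, the function is decreasing (-1)

-1


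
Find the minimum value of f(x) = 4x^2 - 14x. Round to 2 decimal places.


For a quadratic f(x) = ax^2 + bx + c with a > 0, the minimum is at the vertex.
Vertex x-coordinate: x = -b/(2a)
x = -(-14) / (2 * 4)
x = 14/8 = 7/4
Substitute back to find the minimum value:
f(7/4) = 4 * (7/4)^2 - 14 * (7/4) + 0
= 49/4 - 49/2 + 0
= -49/4 = -12.25

-12.25


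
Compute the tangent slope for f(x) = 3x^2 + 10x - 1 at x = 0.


The slope of the tangent line equals f'(x) at the point.
f(x) = 3x^2 + 10x - 1
f'(x) = 6x + 10
At x = 0:
f'(0) = 6 * 0 + 10
= 0 + 10
= 10

10


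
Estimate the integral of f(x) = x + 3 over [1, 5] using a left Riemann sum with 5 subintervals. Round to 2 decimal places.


Left Riemann sum uses left endpoints of each subinterval.
Interval: [1, 5], n = 5
dx = (5 - 1) / 5 = 4/5
Left endpoints: [1, 9/5, 13/5, 17/5, 21/5]
f values: [4, 24/5, 28/5, 32/5, 36/5]
Sum = dx * (sum of f values)
= 4/5 * 28
= 112/5 = 22.40

22.40


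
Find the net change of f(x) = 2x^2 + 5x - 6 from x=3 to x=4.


Net change = f(b) - f(a)
f(x) = 2x^2 + 5x - 6
Compute f(4):
f(4) = 2 * 4^2 + 5 * 4 - 6
= 32 + 20 - 6
= 46
Compute f(3):
f(3) = 2 * 3^2 + 5 * 3 - 6
= 18 + 15 - 6
= 27
Net change = 46 - 27 = 19

19


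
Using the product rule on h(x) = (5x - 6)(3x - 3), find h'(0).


Let u(x) = 5x - 6 and v(x) = 3x - 3
u'(x) = 5
v'(x) = 3
Product rule: h'(x) = u'(x)*v(x) + u(x)*v'(x)
= 5 * (3x - 3) + (5x - 6) * 3
At x = 0:
u(0) = 5 * 0 - 6 = -6
v(0) = 3 * 0 - 3 = -3
h'(0) = 5 * (-3) + (-6) * 3
= -15 - 18
= -33

-33


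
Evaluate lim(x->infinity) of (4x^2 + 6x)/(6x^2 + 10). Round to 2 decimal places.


For limits at infinity with equal-degree polynomials,
we compare leading coefficients.
Numerator leading term: 4x^2
Denominator leading term: 6x^2
Divide both by x^2:
lim = (4 + 6/x) / (6 + 10/x^2)
As x -> infinity, the 1/x and 1/x^2 terms vanish:
= 4/6 = 2/3 ≈ 0.67

0.67


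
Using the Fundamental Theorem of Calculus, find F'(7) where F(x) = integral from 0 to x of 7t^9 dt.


By the Fundamental Theorem of Calculus (Part 1):
If F(x) = integral from 0 to x of f(t) dt, then F'(x) = f(x)
Here f(t) = 7t^9
So F'(x) = 7x^9
Evaluate at x = 7:
F'(7) = 7 * 7^9
= 7 * 40353607
= 282475249

282475249


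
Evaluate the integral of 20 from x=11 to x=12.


The integral of a constant k over [a, b] equals k * (b - a).
integral from 11 to 12 of 20 dx
= 20 * (12 - 11)
= 20 * 1
= 20

20


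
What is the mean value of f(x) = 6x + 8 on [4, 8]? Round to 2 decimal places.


Average value = 1/(b-a) * integral from a to b of f(x) dx
First compute the integral of 6x + 8:
F(x) = 3x^2 + 8x
F(8) = 3 * 64 + 8 * 8 = 256
F(4) = 3 * 16 + 8 * 4 = 80
Integral = 256 - 80 = 176
Average = 176 / (8 - 4) = 176 / 4
= 44 = 44.00

44.00


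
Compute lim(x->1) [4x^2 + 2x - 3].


Since polynomials are continuous, we use direct substitution.
lim(x->1) of 4x^2 + 2x - 3
= 4 * 1^2 + 2 * 1 - 3
= 4 + 2 - 3
= 3

3


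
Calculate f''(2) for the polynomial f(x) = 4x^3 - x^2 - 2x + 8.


First derivative:
f'(x) = 12x^2 - 2x - 2
Second derivative:
f''(x) = 24x - 2
Substitute x = 2:
f''(2) = 24 * 2 - 2
= 48 - 2
= 46

46


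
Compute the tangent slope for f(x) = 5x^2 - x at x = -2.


The slope of the tangent line equals f'(x) at the point.
f(x) = 5x^2 - x
f'(x) = 10x - 1
At x = -2:
f'(-2) = 10 * (-2) - 1
= -20 - 1
= -21

-21


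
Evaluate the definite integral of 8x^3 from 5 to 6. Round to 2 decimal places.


Find the antiderivative of 8x^3:
F(x) = 8/4 * x^4
Apply the Fundamental Theorem of Calculus:
F(6) - F(5)
= 8/4 * 6^4 - 8/4 * 5^4
= 8/4 * (1296 - 625)
= 8/4 * 671
= 1342 = 1342.00

1342.00


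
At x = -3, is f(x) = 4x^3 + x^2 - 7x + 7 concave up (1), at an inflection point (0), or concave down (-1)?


Concavity is determined by the sign of f''(x).
f(x) = 4x^3 + x^2 - 7x + 7
f'(x) = 12x^2 + 2x - 7
f''(x) = 24x + 2
f''(-3) = 24 * (-3) + 2
= -72 + 2
= -70
Since f''(-3) < 0, the function is concave down (-1)

-1


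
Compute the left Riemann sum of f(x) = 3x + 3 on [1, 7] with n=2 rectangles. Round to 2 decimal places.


Left Riemann sum uses left endpoints of each subinterval.
Interval: [1, 7], n = 2
dx = (7 - 1) / 2 = 3
Left endpoints: [1, 4]
f values: [6, 15]
Sum = dx * (sum of f values)
= 3 * 21
= 63 = 63.00

63.00


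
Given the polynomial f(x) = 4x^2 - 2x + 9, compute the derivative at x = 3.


Differentiate term by term using power and sum rules:
f(x) = 4x^2 - 2x + 9
f'(x) = 8x - 2
Substitute x = 3:
f'(3) = 8 * 3 - 2
= 24 - 2
= 22

22


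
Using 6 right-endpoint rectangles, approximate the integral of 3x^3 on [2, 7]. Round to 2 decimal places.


Right Riemann sum uses right endpoints of each subinterval.
Interval: [2, 7], n = 6
dx = (7 - 2) / 6 = 5/6
Right endpoints: [17/6, 11/3, 9/2, 16/3, 37/6, 7]
f values: [4913/72, 1331/9, 2187/8, 4096/9, 50653/72, 1029]
Sum = dx * (sum of f values)
= 5/6 * 21417/8
= 35695/16 ≈ 2230.94

2230.94


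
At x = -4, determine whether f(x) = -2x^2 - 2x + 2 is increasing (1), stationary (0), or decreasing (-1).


Compute f'(x) to determine behavior:
f'(x) = -4x - 2
f'(-4) = -4 * (-4) - 2
= 16 - 2
= 14
Since f'(-4) > 0, the function is increasing (1)

1


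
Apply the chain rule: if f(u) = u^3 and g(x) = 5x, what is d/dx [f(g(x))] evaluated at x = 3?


Using the chain rule: (f(g(x)))' = f'(g(x)) * g'(x)
First, find g(3):
g(3) = 5 * 3 + 0 = 15
Next, f'(u) = 3u^2
And g'(x) = 5
So f'(g(3)) * g'(3)
= 3 * 15^2 * 5
= 3 * 225 * 5
= 3375

3375


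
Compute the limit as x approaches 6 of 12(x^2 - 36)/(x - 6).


Direct substitution gives 0/0, so we factor the numerator.
Factor: 12(x^2 - 36) = 12 * (x - 6)(x + 6)
Cancel the common factor (x - 6):
12(x^2 - 36)/(x - 6) = 12 * (x + 6)
Now substitute x = 6:
= 12 * (6 + 6) = 144

144


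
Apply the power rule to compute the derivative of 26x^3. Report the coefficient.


We apply the power rule: d/dx [ax^n] = a*n * x^(n-1)
d/dx [26x^3]
= 26 * 3 * x^(3-1)
= 78x^2
The coefficient is 78

78


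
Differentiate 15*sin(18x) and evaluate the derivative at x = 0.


Apply the chain rule to differentiate 15*sin(18x):
d/dx [15*sin(18x)]
= 15 * cos(18x) * d/dx(18x)
= 15 * 18 * cos(18x)
= 270 * cos(18x)
Evaluate at x = 0:
= 270 * cos(0)
= 270 * 1
= 270

270


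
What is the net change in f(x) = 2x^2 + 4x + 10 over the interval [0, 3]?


Net change = f(b) - f(a)
f(x) = 2x^2 + 4x + 10
Compute f(3):
f(3) = 2 * 3^2 + 4 * 3 + 10
= 18 + 12 + 10
= 40
Compute f(0):
f(0) = 2 * 0^2 + 4 * 0 + 10
= 0 + 0 + 10
= 10
Net change = 40 - 10 = 30

30


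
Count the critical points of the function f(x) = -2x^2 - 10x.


Find where f'(x) = 0:
f'(x) = -4x - 10
Set f'(x) = 0:
-4x - 10 = 0
x = 10 / (-4) = -5/2
This is a linear equation in x, so there is exactly one solution.
Number of critical points: 1

1


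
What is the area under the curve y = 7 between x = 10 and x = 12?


The area under a constant function y = 7 is a rectangle.
Width = 12 - 10 = 2
Height = 7
Area = width * height
= 2 * 7
= 14

14


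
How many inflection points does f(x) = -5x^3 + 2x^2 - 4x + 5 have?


Inflection points occur where f''(x) = 0 and concavity changes.
f(x) = -5x^3 + 2x^2 - 4x + 5
f'(x) = -15x^2 + 4x - 4
f''(x) = -30x + 4
Set f''(x) = 0:
-30x + 4 = 0
x = -4 / (-30) = 2/15
Since f''(x) is linear (degree 1), it changes sign at this point.
Therefore there is exactly 1 inflection point.

1


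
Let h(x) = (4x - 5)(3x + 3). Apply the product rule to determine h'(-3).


Let u(x) = 4x - 5 and v(x) = 3x + 3
u'(x) = 4
v'(x) = 3
Product rule: h'(x) = u'(x)*v(x) + u(x)*v'(x)
= 4 * (3x + 3) + (4x - 5) * 3
At x = -3:
u(-3) = 4 * (-3) - 5 = -17
v(-3) = 3 * (-3) + 3 = -6
h'(-3) = 4 * (-6) + (-17) * 3
= -24 - 51
= -75

-75


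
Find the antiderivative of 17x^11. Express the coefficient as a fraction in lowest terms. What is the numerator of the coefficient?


Apply the power rule for integration:
integral of ax^n dx = a/(n+1) * x^(n+1) + C
integral of 17x^11 dx
= 17/12 * x^12 + C
The coefficient in lowest terms is 17/12, and its numerator is 17

17


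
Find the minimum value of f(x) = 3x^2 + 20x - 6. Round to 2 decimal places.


For a quadratic f(x) = ax^2 + bx + c with a > 0, the minimum is at the vertex.
Vertex x-coordinate: x = -b/(2a)
x = -(20) / (2 * 3)
x = -20/6 = -10/3
Substitute back to find the minimum value:
f(-10/3) = 3 * (-10/3)^2 + 20 * (-10/3) - 6
= 100/3 - 200/3 - 6
= -118/3 ≈ -39.33

-39.33


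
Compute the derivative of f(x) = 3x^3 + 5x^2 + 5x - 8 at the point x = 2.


Differentiate f(x) = 3x^3 + 5x^2 + 5x - 8 term by term:
f'(x) = 9x^2 + 10x + 5
Substitute x = 2:
f'(2) = 9 * 2^2 + 10 * 2 + 5
= 36 + 20 + 5
= 61

61


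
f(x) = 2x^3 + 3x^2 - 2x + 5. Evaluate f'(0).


Differentiate f(x) = 2x^3 + 3x^2 - 2x + 5 term by term:
f'(x) = 6x^2 + 6x - 2
Substitute x = 0:
f'(0) = 6 * 0^2 + 6 * 0 - 2
= 0 + 0 - 2
= -2

-2


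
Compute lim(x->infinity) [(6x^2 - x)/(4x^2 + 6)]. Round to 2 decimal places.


For limits at infinity with equal-degree polynomials,
we compare leading coefficients.
Numerator leading term: 6x^2
Denominator leading term: 4x^2
Divide both by x^2:
lim = (6 - 1/x) / (4 + 6/x^2)
As x -> infinity, the 1/x and 1/x^2 terms vanish:
= 6/4 = 3/2 = 1.50

1.50


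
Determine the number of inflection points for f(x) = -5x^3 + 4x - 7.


Inflection points occur where f''(x) = 0 and concavity changes.
f(x) = -5x^3 + 4x - 7
f'(x) = -15x^2 + 4
f''(x) = -30x
Set f''(x) = 0:
-30x = 0
x = 0 / (-30) = 0
Since f''(x) is linear (degree 1), it changes sign at this point.
Therefore there is exactly 1 inflection point.

1


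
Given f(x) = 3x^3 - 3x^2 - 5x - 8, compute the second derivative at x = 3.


First derivative:
f'(x) = 9x^2 - 6x - 5
Second derivative:
f''(x) = 18x - 6
Substitute x = 3:
f''(3) = 18 * 3 - 6
= 54 - 6
= 48

48


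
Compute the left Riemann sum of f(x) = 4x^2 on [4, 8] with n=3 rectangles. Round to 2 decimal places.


Left Riemann sum uses left endpoints of each subinterval.
Interval: [4, 8], n = 3
dx = (8 - 4) / 3 = 4/3
Left endpoints: [4, 16/3, 20/3]
f values: [64, 1024/9, 1600/9]
Sum = dx * (sum of f values)
= 4/3 * 3200/9
= 12800/27 ≈ 474.07

474.07


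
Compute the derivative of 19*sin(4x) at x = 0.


Apply the chain rule to differentiate 19*sin(4x):
d/dx [19*sin(4x)]
= 19 * cos(4x) * d/dx(4x)
= 19 * 4 * cos(4x)
= 76 * cos(4x)
Evaluate at x = 0:
= 76 * cos(0)
= 76 * 1
= 76

76


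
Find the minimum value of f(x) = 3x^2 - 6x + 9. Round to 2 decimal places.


For a quadratic f(x) = ax^2 + bx + c with a > 0, the minimum is at the vertex.
Vertex x-coordinate: x = -b/(2a)
x = -(-6) / (2 * 3)
x = 6/6 = 1
Substitute back to find the minimum value:
f(1) = 3 * 1^2 - 6 * 1 + 9
= 3 - 6 + 9
= 6 = 6.00

6.00


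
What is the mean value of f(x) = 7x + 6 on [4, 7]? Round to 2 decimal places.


Average value = 1/(b-a) * integral from a to b of f(x) dx
First compute the integral of 7x + 6:
F(x) = (7/2)x^2 + 6x
F(7) = 7/2 * 49 + 6 * 7 = 427/2
F(4) = 7/2 * 16 + 6 * 4 = 80
Integral = 427/2 - 80 = 267/2
Average = (267/2) / (7 - 4) = (267/2) / 3
= 89/2 = 44.50

44.50


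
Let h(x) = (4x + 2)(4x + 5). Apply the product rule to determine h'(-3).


Let u(x) = 4x + 2 and v(x) = 4x + 5
u'(x) = 4
v'(x) = 4
Product rule: h'(x) = u'(x)*v(x) + u(x)*v'(x)
= 4 * (4x + 5) + (4x + 2) * 4
At x = -3:
u(-3) = 4 * (-3) + 2 = -10
v(-3) = 4 * (-3) + 5 = -7
h'(-3) = 4 * (-7) + (-10) * 4
= -28 - 40
= -68

-68


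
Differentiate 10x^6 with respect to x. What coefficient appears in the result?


We apply the power rule: d/dx [ax^n] = a*n * x^(n-1)
d/dx [10x^6]
= 10 * 6 * x^(6-1)
= 60x^5
The coefficient is 60

60


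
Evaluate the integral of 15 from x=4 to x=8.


The integral of a constant k over [a, b] equals k * (b - a).
integral from 4 to 8 of 15 dx
= 15 * (8 - 4)
= 15 * 4
= 60

60


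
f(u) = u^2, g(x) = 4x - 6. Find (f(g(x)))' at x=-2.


Using the chain rule: (f(g(x)))' = f'(g(x)) * g'(x)
First, find g(-2):
g(-2) = 4 * (-2) - 6 = -14
Next, f'(u) = 2u
And g'(x) = 4
So f'(g(-2)) * g'(-2)
= 2 * (-14) * 4
= -112

-112


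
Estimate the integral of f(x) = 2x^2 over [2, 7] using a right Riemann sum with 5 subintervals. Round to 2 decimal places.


Right Riemann sum uses right endpoints of each subinterval.
Interval: [2, 7], n = 5
dx = (7 - 2) / 5 = 1
Right endpoints: [3, 4, 5, 6, 7]
f values: [18, 32, 50, 72, 98]
Sum = dx * (sum of f values)
= 1 * 270
= 270 = 270.00

270.00


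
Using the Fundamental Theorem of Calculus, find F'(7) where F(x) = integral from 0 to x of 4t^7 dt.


By the Fundamental Theorem of Calculus (Part 1):
If F(x) = integral from 0 to x of f(t) dt, then F'(x) = f(x)
Here f(t) = 4t^7
So F'(x) = 4x^7
Evaluate at x = 7:
F'(7) = 4 * 7^7
= 4 * 823543
= 3294172

3294172


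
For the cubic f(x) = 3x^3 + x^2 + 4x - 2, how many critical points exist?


Find where f'(x) = 0:
f(x) = 3x^3 + x^2 + 4x - 2
f'(x) = 9x^2 + 2x + 4
This is a quadratic in x. Use the discriminant to count real roots.
Discriminant = (2)^2 - 4 * 9 * 4
= 4 - 144
= -140
Since discriminant < 0, f'(x) = 0 has no real solutions.
Number of critical points: 0

0


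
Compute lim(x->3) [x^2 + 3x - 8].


Since polynomials are continuous, we use direct substitution.
lim(x->3) of x^2 + 3x - 8
= 1 * 3^2 + 3 * 3 - 8
= 9 + 9 - 8
= 10

10


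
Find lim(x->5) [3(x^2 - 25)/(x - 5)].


Direct substitution gives 0/0, so we factor the numerator.
Factor: 3(x^2 - 25) = 3 * (x - 5)(x + 5)
Cancel the common factor (x - 5):
3(x^2 - 25)/(x - 5) = 3 * (x + 5)
Now substitute x = 5:
= 3 * (5 + 5) = 30

30


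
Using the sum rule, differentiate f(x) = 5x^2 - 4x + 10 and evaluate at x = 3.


Differentiate term by term using power and sum rules:
f(x) = 5x^2 - 4x + 10
f'(x) = 10x - 4
Substitute x = 3:
f'(3) = 10 * 3 - 4
= 30 - 4
= 26

26


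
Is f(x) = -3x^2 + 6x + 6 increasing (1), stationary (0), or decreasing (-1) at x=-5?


Compute f'(x) to determine behavior:
f'(x) = -6x + 6
f'(-5) = -6 * (-5) + 6
= 30 + 6
= 36
Since f'(-5) > 0, the function is increasing (1)

1


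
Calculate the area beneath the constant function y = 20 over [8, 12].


The area under a constant function y = 20 is a rectangle.
Width = 12 - 8 = 4
Height = 20
Area = width * height
= 4 * 20
= 80

80


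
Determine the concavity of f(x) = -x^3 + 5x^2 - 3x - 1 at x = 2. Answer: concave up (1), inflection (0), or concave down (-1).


Concavity is determined by the sign of f''(x).
f(x) = -x^3 + 5x^2 - 3x - 1
f'(x) = -3x^2 + 10x - 3
f''(x) = -6x + 10
f''(2) = -6 * 2 + 10
= -12 + 10
= -2
Since f''(2) < 0, the function is concave down (-1)

-1


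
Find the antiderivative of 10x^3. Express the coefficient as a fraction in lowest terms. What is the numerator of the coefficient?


Apply the power rule for integration:
integral of ax^n dx = a/(n+1) * x^(n+1) + C
integral of 10x^3 dx
= 10/4 * x^4 + C
= 5/2 * x^4 + C
The coefficient in lowest terms is 5/2, and its numerator is 5

5


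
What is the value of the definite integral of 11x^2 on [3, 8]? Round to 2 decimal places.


Find the antiderivative of 11x^2:
F(x) = 11/3 * x^3
Apply the Fundamental Theorem of Calculus:
F(8) - F(3)
= 11/3 * 8^3 - 11/3 * 3^3
= 11/3 * (512 - 27)
= 11/3 * 485
= 5335/3 ≈ 1778.33

1778.33


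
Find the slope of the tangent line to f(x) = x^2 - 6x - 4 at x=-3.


The slope of the tangent line equals f'(x) at the point.
f(x) = x^2 - 6x - 4
f'(x) = 2x - 6
At x = -3:
f'(-3) = 2 * (-3) - 6
= -6 - 6
= -12

-12


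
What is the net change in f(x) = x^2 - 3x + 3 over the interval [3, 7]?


Net change = f(b) - f(a)
f(x) = x^2 - 3x + 3
Compute f(7):
f(7) = 1 * 7^2 - 3 * 7 + 3
= 49 - 21 + 3
= 31
Compute f(3):
f(3) = 1 * 3^2 - 3 * 3 + 3
= 9 - 9 + 3
= 3
Net change = 31 - 3 = 28

28


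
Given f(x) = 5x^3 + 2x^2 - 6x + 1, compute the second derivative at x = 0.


First derivative:
f'(x) = 15x^2 + 4x - 6
Second derivative:
f''(x) = 30x + 4
Substitute x = 0:
f''(0) = 30 * 0 + 4
= 0 + 4
= 4

4


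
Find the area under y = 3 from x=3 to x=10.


The area under a constant function y = 3 is a rectangle.
Width = 10 - 3 = 7
Height = 3
Area = width * height
= 7 * 3
= 21

21


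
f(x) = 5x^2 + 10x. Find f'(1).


Differentiate term by term using power and sum rules:
f(x) = 5x^2 + 10x
f'(x) = 10x + 10
Substitute x = 1:
f'(1) = 10 * 1 + 10
= 10 + 10
= 20

20


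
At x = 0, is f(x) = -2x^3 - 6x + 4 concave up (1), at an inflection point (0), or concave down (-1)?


Concavity is determined by the sign of f''(x).
f(x) = -2x^3 - 6x + 4
f'(x) = -6x^2 - 6
f''(x) = -12x
f''(0) = -12 * 0 + 0
= 0 + 0
= 0
f''(0) = 0, and f''(x) is linear with nonzero slope -12, so f'' changes sign at x = 0. Hence the function is at an inflection point (0)

0


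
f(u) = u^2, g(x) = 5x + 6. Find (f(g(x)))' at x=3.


Using the chain rule: (f(g(x)))' = f'(g(x)) * g'(x)
First, find g(3):
g(3) = 5 * 3 + 6 = 21
Next, f'(u) = 2u
And g'(x) = 5
So f'(g(3)) * g'(3)
= 2 * 21 * 5
= 210

210


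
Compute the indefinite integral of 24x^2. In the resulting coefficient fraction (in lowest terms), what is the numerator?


Apply the power rule for integration:
integral of ax^n dx = a/(n+1) * x^(n+1) + C
integral of 24x^2 dx
= 24/3 * x^3 + C
= 8 * x^3 + C
The coefficient in lowest terms is 8 = 8/1, so its numerator is 8

8


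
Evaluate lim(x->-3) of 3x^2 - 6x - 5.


Since polynomials are continuous, we use direct substitution.
lim(x->-3) of 3x^2 - 6x - 5
= 3 * (-3)^2 - 6 * (-3) - 5
= 27 + 18 - 5
= 40

40


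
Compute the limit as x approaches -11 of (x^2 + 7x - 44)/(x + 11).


Direct substitution gives 0/0, so we factor the numerator.
Factor: (x^2 + 7x - 44) = (x + 11)(x - 4)
Cancel the common factor (x + 11):
(x^2 + 7x - 44)/(x + 11) = (x - 4)
Now substitute x = -11:
= (-11) - (4) = -15

-15


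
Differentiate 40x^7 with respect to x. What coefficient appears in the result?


We apply the power rule: d/dx [ax^n] = a*n * x^(n-1)
d/dx [40x^7]
= 40 * 7 * x^(7-1)
= 280x^6
The coefficient is 280

280


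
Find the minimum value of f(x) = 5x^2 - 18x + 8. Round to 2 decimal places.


For a quadratic f(x) = ax^2 + bx + c with a > 0, the minimum is at the vertex.
Vertex x-coordinate: x = -b/(2a)
x = -(-18) / (2 * 5)
x = 18/10 = 9/5
Substitute back to find the minimum value:
f(9/5) = 5 * (9/5)^2 - 18 * (9/5) + 8
= 81/5 - 162/5 + 8
= -41/5 = -8.20

-8.20


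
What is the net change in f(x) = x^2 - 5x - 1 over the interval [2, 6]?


Net change = f(b) - f(a)
f(x) = x^2 - 5x - 1
Compute f(6):
f(6) = 1 * 6^2 - 5 * 6 - 1
= 36 - 30 - 1
= 5
Compute f(2):
f(2) = 1 * 2^2 - 5 * 2 - 1
= 4 - 10 - 1
= -7
Net change = 5 - (-7) = 12

12


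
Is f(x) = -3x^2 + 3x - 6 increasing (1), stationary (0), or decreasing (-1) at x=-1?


Compute f'(x) to determine behavior:
f'(x) = -6x + 3
f'(-1) = -6 * (-1) + 3
= 6 + 3
= 9
Since f'(-1) > 0, the function is increasing (1)

1


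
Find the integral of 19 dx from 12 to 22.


The integral of a constant k over [a, b] equals k * (b - a).
integral from 12 to 22 of 19 dx
= 19 * (22 - 12)
= 19 * 10
= 190

190


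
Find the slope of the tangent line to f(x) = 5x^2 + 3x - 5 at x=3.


The slope of the tangent line equals f'(x) at the point.
f(x) = 5x^2 + 3x - 5
f'(x) = 10x + 3
At x = 3:
f'(3) = 10 * 3 + 3
= 30 + 3
= 33

33


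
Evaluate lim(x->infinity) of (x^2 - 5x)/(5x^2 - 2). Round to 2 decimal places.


For limits at infinity with equal-degree polynomials,
we compare leading coefficients.
Numerator leading term: x^2
Denominator leading term: 5x^2
Divide both by x^2:
lim = (1 - 5/x) / (5 - 2/x^2)
As x -> infinity, the 1/x and 1/x^2 terms vanish:
= 1/5 = 0.20

0.20


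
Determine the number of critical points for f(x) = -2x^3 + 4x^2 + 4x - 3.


Find where f'(x) = 0:
f(x) = -2x^3 + 4x^2 + 4x - 3
f'(x) = -6x^2 + 8x + 4
This is a quadratic in x. Use the discriminant to count real roots.
Discriminant = (8)^2 - 4 * (-6) * 4
= 64 - (-96)
= 160
Since discriminant > 0, f'(x) = 0 has 2 real solutions.
Number of critical points: 2

2


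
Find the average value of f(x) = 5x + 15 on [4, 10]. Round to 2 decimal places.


Average value = 1/(b-a) * integral from a to b of f(x) dx
First compute the integral of 5x + 15:
F(x) = (5/2)x^2 + 15x
F(10) = 5/2 * 100 + 15 * 10 = 400
F(4) = 5/2 * 16 + 15 * 4 = 100
Integral = 400 - 100 = 300
Average = 300 / (10 - 4) = 300 / 6
= 50 = 50.00

50.00


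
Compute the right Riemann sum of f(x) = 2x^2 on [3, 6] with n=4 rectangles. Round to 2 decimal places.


Right Riemann sum uses right endpoints of each subinterval.
Interval: [3, 6], n = 4
dx = (6 - 3) / 4 = 3/4
Right endpoints: [15/4, 9/2, 21/4, 6]
f values: [225/8, 81/2, 441/8, 72]
Sum = dx * (sum of f values)
= 3/4 * 783/4
= 2349/16 ≈ 146.81

146.81


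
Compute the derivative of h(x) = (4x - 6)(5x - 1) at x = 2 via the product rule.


Let u(x) = 4x - 6 and v(x) = 5x - 1
u'(x) = 4
v'(x) = 5
Product rule: h'(x) = u'(x)*v(x) + u(x)*v'(x)
= 4 * (5x - 1) + (4x - 6) * 5
At x = 2:
u(2) = 4 * 2 - 6 = 2
v(2) = 5 * 2 - 1 = 9
h'(2) = 4 * 9 + 2 * 5
= 36 + 10
= 46

46


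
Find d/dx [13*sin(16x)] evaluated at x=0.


Apply the chain rule to differentiate 13*sin(16x):
d/dx [13*sin(16x)]
= 13 * cos(16x) * d/dx(16x)
= 13 * 16 * cos(16x)
= 208 * cos(16x)
Evaluate at x = 0:
= 208 * cos(0)
= 208 * 1
= 208

208


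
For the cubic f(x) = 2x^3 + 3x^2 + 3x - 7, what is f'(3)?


Differentiate f(x) = 2x^3 + 3x^2 + 3x - 7 term by term:
f'(x) = 6x^2 + 6x + 3
Substitute x = 3:
f'(3) = 6 * 3^2 + 6 * 3 + 3
= 54 + 18 + 3
= 75

75


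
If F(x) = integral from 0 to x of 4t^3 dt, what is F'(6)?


By the Fundamental Theorem of Calculus (Part 1):
If F(x) = integral from 0 to x of f(t) dt, then F'(x) = f(x)
Here f(t) = 4t^3
So F'(x) = 4x^3
Evaluate at x = 6:
F'(6) = 4 * 6^3
= 4 * 216
= 864

864


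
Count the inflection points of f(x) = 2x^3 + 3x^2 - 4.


Inflection points occur where f''(x) = 0 and concavity changes.
f(x) = 2x^3 + 3x^2 - 4
f'(x) = 6x^2 + 6x
f''(x) = 12x + 6
Set f''(x) = 0:
12x + 6 = 0
x = -6 / 12 = -1/2
Since f''(x) is linear (degree 1), it changes sign at this point.
Therefore there is exactly 1 inflection point.

1


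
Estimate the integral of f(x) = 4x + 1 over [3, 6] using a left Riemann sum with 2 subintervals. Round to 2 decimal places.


Left Riemann sum uses left endpoints of each subinterval.
Interval: [3, 6], n = 2
dx = (6 - 3) / 2 = 3/2
Left endpoints: [3, 9/2]
f values: [13, 19]
Sum = dx * (sum of f values)
= 3/2 * 32
= 48 = 48.00

48.00


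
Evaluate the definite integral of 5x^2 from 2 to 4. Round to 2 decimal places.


Find the antiderivative of 5x^2:
F(x) = 5/3 * x^3
Apply the Fundamental Theorem of Calculus:
F(4) - F(2)
= 5/3 * 4^3 - 5/3 * 2^3
= 5/3 * (64 - 8)
= 5/3 * 56
= 280/3 ≈ 93.33

93.33


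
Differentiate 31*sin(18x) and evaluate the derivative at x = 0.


Apply the chain rule to differentiate 31*sin(18x):
d/dx [31*sin(18x)]
= 31 * cos(18x) * d/dx(18x)
= 31 * 18 * cos(18x)
= 558 * cos(18x)
Evaluate at x = 0:
= 558 * cos(0)
= 558 * 1
= 558

558


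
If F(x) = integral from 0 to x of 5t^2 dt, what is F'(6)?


By the Fundamental Theorem of Calculus (Part 1):
If F(x) = integral from 0 to x of f(t) dt, then F'(x) = f(x)
Here f(t) = 5t^2
So F'(x) = 5x^2
Evaluate at x = 6:
F'(6) = 5 * 6^2
= 5 * 36
= 180

180


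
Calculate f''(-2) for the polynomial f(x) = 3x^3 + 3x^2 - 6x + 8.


First derivative:
f'(x) = 9x^2 + 6x - 6
Second derivative:
f''(x) = 18x + 6
Substitute x = -2:
f''(-2) = 18 * (-2) + 6
= -36 + 6
= -30

-30


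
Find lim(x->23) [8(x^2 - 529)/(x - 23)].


Direct substitution gives 0/0, so we factor the numerator.
Factor: 8(x^2 - 529) = 8 * (x - 23)(x + 23)
Cancel the common factor (x - 23):
8(x^2 - 529)/(x - 23) = 8 * (x + 23)
Now substitute x = 23:
= 8 * (23 + 23) = 368

368


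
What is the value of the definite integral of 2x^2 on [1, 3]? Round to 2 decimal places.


Find the antiderivative of 2x^2:
F(x) = 2/3 * x^3
Apply the Fundamental Theorem of Calculus:
F(3) - F(1)
= 2/3 * 3^3 - 2/3 * 1^3
= 2/3 * (27 - 1)
= 2/3 * 26
= 52/3 ≈ 17.33

17.33


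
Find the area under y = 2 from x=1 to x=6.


The area under a constant function y = 2 is a rectangle.
Width = 6 - 1 = 5
Height = 2
Area = width * height
= 5 * 2
= 10

10


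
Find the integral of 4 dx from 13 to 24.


The integral of a constant k over [a, b] equals k * (b - a).
integral from 13 to 24 of 4 dx
= 4 * (24 - 13)
= 4 * 11
= 44

44


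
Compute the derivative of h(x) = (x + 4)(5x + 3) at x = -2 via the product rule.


Let u(x) = x + 4 and v(x) = 5x + 3
u'(x) = 1
v'(x) = 5
Product rule: h'(x) = u'(x)*v(x) + u(x)*v'(x)
= 1 * (5x + 3) + (x + 4) * 5
At x = -2:
u(-2) = 1 * (-2) + 4 = 2
v(-2) = 5 * (-2) + 3 = -7
h'(-2) = 1 * (-7) + 2 * 5
= -7 + 10
= 3

3


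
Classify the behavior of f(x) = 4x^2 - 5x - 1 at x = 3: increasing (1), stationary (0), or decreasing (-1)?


Compute f'(x) to determine behavior:
f'(x) = 8x - 5
f'(3) = 8 * 3 - 5
= 24 - 5
= 19
Since f'(3) > 0, the function is increasing (1)

1


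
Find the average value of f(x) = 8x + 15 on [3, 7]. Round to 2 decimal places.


Average value = 1/(b-a) * integral from a to b of f(x) dx
First compute the integral of 8x + 15:
F(x) = 4x^2 + 15x
F(7) = 4 * 49 + 15 * 7 = 301
F(3) = 4 * 9 + 15 * 3 = 81
Integral = 301 - 81 = 220
Average = 220 / (7 - 3) = 220 / 4
= 55 = 55.00

55.00


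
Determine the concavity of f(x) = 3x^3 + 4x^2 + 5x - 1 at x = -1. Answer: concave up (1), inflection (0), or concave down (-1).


Concavity is determined by the sign of f''(x).
f(x) = 3x^3 + 4x^2 + 5x - 1
f'(x) = 9x^2 + 8x + 5
f''(x) = 18x + 8
f''(-1) = 18 * (-1) + 8
= -18 + 8
= -10
Since f''(-1) < 0, the function is concave down (-1)

-1


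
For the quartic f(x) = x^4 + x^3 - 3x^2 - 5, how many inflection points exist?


Inflection points occur where f''(x) = 0 and concavity changes.
f(x) = x^4 + x^3 - 3x^2 - 5
f'(x) = 4x^3 + 3x^2 - 6x
f''(x) = 12x^2 + 6x - 6
This is a quadratic in x. Use the discriminant to count real roots.
Discriminant = (6)^2 - 4 * 12 * (-6)
= 36 - (-288)
= 324
Since discriminant > 0, f''(x) = 0 has 2 distinct real solutions.
A quadratic with two distinct real roots changes sign at each root, so concavity changes at both.
Number of inflection points: 2

2


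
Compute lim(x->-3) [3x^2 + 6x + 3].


Since polynomials are continuous, we use direct substitution.
lim(x->-3) of 3x^2 + 6x + 3
= 3 * (-3)^2 + 6 * (-3) + 3
= 27 - 18 + 3
= 12

12


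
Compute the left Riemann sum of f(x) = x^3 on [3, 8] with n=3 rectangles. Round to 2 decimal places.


Left Riemann sum uses left endpoints of each subinterval.
Interval: [3, 8], n = 3
dx = (8 - 3) / 3 = 5/3
Left endpoints: [3, 14/3, 19/3]
f values: [27, 2744/27, 6859/27]
Sum = dx * (sum of f values)
= 5/3 * 1148/3
= 5740/9 ≈ 637.78

637.78


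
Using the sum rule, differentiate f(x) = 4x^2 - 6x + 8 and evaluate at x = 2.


Differentiate term by term using power and sum rules:
f(x) = 4x^2 - 6x + 8
f'(x) = 8x - 6
Substitute x = 2:
f'(2) = 8 * 2 - 6
= 16 - 6
= 10

10


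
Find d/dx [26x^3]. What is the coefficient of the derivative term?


We apply the power rule: d/dx [ax^n] = a*n * x^(n-1)
d/dx [26x^3]
= 26 * 3 * x^(3-1)
= 78x^2
The coefficient is 78

78


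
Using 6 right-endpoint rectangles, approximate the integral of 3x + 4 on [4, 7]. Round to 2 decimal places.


Right Riemann sum uses right endpoints of each subinterval.
Interval: [4, 7], n = 6
dx = (7 - 4) / 6 = 1/2
Right endpoints: [9/2, 5, 11/2, 6, 13/2, 7]
f values: [35/2, 19, 41/2, 22, 47/2, 25]
Sum = dx * (sum of f values)
= 1/2 * 255/2
= 255/4 = 63.75

63.75


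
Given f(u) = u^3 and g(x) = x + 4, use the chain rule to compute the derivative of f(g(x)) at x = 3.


Using the chain rule: (f(g(x)))' = f'(g(x)) * g'(x)
First, find g(3):
g(3) = 1 * 3 + 4 = 7
Next, f'(u) = 3u^2
And g'(x) = 1
So f'(g(3)) * g'(3)
= 3 * 7^2 * 1
= 3 * 49 * 1
= 147

147


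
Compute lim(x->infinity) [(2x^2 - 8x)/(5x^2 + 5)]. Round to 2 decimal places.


For limits at infinity with equal-degree polynomials,
we compare leading coefficients.
Numerator leading term: 2x^2
Denominator leading term: 5x^2
Divide both by x^2:
lim = (2 - 8/x) / (5 + 5/x^2)
As x -> infinity, the 1/x and 1/x^2 terms vanish:
= 2/5 = 0.40

0.40


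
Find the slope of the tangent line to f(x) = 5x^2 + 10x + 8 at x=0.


The slope of the tangent line equals f'(x) at the point.
f(x) = 5x^2 + 10x + 8
f'(x) = 10x + 10
At x = 0:
f'(0) = 10 * 0 + 10
= 0 + 10
= 10

10


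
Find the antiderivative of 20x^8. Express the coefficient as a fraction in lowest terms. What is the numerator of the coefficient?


Apply the power rule for integration:
integral of ax^n dx = a/(n+1) * x^(n+1) + C
integral of 20x^8 dx
= 20/9 * x^9 + C
The coefficient in lowest terms is 20/9, and its numerator is 20

20


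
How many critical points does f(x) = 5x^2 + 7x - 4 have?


Find where f'(x) = 0:
f'(x) = 10x + 7
Set f'(x) = 0:
10x + 7 = 0
x = -7 / 10 = -7/10
This is a linear equation in x, so there is exactly one solution.
Number of critical points: 1

1


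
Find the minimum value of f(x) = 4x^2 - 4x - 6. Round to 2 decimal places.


For a quadratic f(x) = ax^2 + bx + c with a > 0, the minimum is at the vertex.
Vertex x-coordinate: x = -b/(2a)
x = -(-4) / (2 * 4)
x = 4/8 = 1/2
Substitute back to find the minimum value:
f(1/2) = 4 * (1/2)^2 - 4 * (1/2) - 6
= 1 - 2 - 6
= -7 = -7.00

-7.00


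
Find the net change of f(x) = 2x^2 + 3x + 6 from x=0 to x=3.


Net change = f(b) - f(a)
f(x) = 2x^2 + 3x + 6
Compute f(3):
f(3) = 2 * 3^2 + 3 * 3 + 6
= 18 + 9 + 6
= 33
Compute f(0):
f(0) = 2 * 0^2 + 3 * 0 + 6
= 0 + 0 + 6
= 6
Net change = 33 - 6 = 27

27


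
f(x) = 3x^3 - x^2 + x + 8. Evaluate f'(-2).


Differentiate f(x) = 3x^3 - x^2 + x + 8 term by term:
f'(x) = 9x^2 - 2x + 1
Substitute x = -2:
f'(-2) = 9 * (-2)^2 - 2 * (-2) + 1
= 36 + 4 + 1
= 41

41


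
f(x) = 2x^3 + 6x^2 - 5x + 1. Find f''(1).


First derivative:
f'(x) = 6x^2 + 12x - 5
Second derivative:
f''(x) = 12x + 12
Substitute x = 1:
f''(1) = 12 * 1 + 12
= 12 + 12
= 24

24


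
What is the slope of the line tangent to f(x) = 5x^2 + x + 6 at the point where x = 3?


The slope of the tangent line equals f'(x) at the point.
f(x) = 5x^2 + x + 6
f'(x) = 10x + 1
At x = 3:
f'(3) = 10 * 3 + 1
= 30 + 1
= 31

31


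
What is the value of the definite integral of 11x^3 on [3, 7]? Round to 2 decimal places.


Find the antiderivative of 11x^3:
F(x) = 11/4 * x^4
Apply the Fundamental Theorem of Calculus:
F(7) - F(3)
= 11/4 * 7^4 - 11/4 * 3^4
= 11/4 * (2401 - 81)
= 11/4 * 2320
= 6380 = 6380.00

6380.00


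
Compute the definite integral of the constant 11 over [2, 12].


The integral of a constant k over [a, b] equals k * (b - a).
integral from 2 to 12 of 11 dx
= 11 * (12 - 2)
= 11 * 10
= 110

110


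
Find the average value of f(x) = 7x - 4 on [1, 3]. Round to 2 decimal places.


Average value = 1/(b-a) * integral from a to b of f(x) dx
First compute the integral of 7x - 4:
F(x) = (7/2)x^2 - 4x
F(3) = 7/2 * 9 - 4 * 3 = 39/2
F(1) = 7/2 * 1 - 4 * 1 = -1/2
Integral = 39/2 - (-1/2) = 20
Average = 20 / (3 - 1) = 20 / 2
= 10 = 10.00

10.00


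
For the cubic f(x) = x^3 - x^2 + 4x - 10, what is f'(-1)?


Differentiate f(x) = x^3 - x^2 + 4x - 10 term by term:
f'(x) = 3x^2 - 2x + 4
Substitute x = -1:
f'(-1) = 3 * (-1)^2 - 2 * (-1) + 4
= 3 + 2 + 4
= 9

9


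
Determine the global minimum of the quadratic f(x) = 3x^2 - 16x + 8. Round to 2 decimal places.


For a quadratic f(x) = ax^2 + bx + c with a > 0, the minimum is at the vertex.
Vertex x-coordinate: x = -b/(2a)
x = -(-16) / (2 * 3)
x = 16/6 = 8/3
Substitute back to find the minimum value:
f(8/3) = 3 * (8/3)^2 - 16 * (8/3) + 8
= 64/3 - 128/3 + 8
= -40/3 ≈ -13.33

-13.33


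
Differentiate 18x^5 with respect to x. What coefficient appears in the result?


We apply the power rule: d/dx [ax^n] = a*n * x^(n-1)
d/dx [18x^5]
= 18 * 5 * x^(5-1)
= 90x^4
The coefficient is 90

90


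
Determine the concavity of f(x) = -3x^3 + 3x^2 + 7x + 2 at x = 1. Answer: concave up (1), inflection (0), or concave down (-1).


Concavity is determined by the sign of f''(x).
f(x) = -3x^3 + 3x^2 + 7x + 2
f'(x) = -9x^2 + 6x + 7
f''(x) = -18x + 6
f''(1) = -18 * 1 + 6
= -18 + 6
= -12
Since f''(1) < 0, the function is concave down (-1)

-1


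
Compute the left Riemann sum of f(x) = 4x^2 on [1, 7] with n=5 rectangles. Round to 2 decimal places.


Left Riemann sum uses left endpoints of each subinterval.
Interval: [1, 7], n = 5
dx = (7 - 1) / 5 = 6/5
Left endpoints: [1, 11/5, 17/5, 23/5, 29/5]
f values: [4, 484/25, 1156/25, 2116/25, 3364/25]
Sum = dx * (sum of f values)
= 6/5 * 1444/5
= 8664/25 = 346.56

346.56


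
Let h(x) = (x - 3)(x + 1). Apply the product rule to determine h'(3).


Let u(x) = x - 3 and v(x) = x + 1
u'(x) = 1
v'(x) = 1
Product rule: h'(x) = u'(x)*v(x) + u(x)*v'(x)
= 1 * (x + 1) + (x - 3) * 1
At x = 3:
u(3) = 1 * 3 - 3 = 0
v(3) = 1 * 3 + 1 = 4
h'(3) = 1 * 4 + 0 * 1
= 4 + 0
= 4

4


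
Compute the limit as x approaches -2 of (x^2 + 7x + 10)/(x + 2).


Direct substitution gives 0/0, so we factor the numerator.
Factor: (x^2 + 7x + 10) = (x + 2)(x + 5)
Cancel the common factor (x + 2):
(x^2 + 7x + 10)/(x + 2) = (x + 5)
Now substitute x = -2:
= (-2) - (-5) = 3

3


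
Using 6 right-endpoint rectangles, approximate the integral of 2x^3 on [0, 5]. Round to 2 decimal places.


Right Riemann sum uses right endpoints of each subinterval.
Interval: [0, 5], n = 6
dx = (5 - 0) / 6 = 5/6
Right endpoints: [5/6, 5/3, 5/2, 10/3, 25/6, 5]
f values: [125/108, 250/27, 125/4, 2000/27, 15625/108, 250]
Sum = dx * (sum of f values)
= 5/6 * 6125/12
= 30625/72 ≈ 425.35

425.35


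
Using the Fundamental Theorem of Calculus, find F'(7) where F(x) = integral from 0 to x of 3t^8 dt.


By the Fundamental Theorem of Calculus (Part 1):
If F(x) = integral from 0 to x of f(t) dt, then F'(x) = f(x)
Here f(t) = 3t^8
So F'(x) = 3x^8
Evaluate at x = 7:
F'(7) = 3 * 7^8
= 3 * 5764801
= 17294403

17294403


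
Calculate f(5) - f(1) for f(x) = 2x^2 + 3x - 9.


Net change = f(b) - f(a)
f(x) = 2x^2 + 3x - 9
Compute f(5):
f(5) = 2 * 5^2 + 3 * 5 - 9
= 50 + 15 - 9
= 56
Compute f(1):
f(1) = 2 * 1^2 + 3 * 1 - 9
= 2 + 3 - 9
= -4
Net change = 56 - (-4) = 60

60


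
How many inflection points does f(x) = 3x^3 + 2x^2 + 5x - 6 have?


Inflection points occur where f''(x) = 0 and concavity changes.
f(x) = 3x^3 + 2x^2 + 5x - 6
f'(x) = 9x^2 + 4x + 5
f''(x) = 18x + 4
Set f''(x) = 0:
18x + 4 = 0
x = -4 / 18 = -2/9
Since f''(x) is linear (degree 1), it changes sign at this point.
Therefore there is exactly 1 inflection point.

1


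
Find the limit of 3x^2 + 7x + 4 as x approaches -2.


Since polynomials are continuous, we use direct substitution.
lim(x->-2) of 3x^2 + 7x + 4
= 3 * (-2)^2 + 7 * (-2) + 4
= 12 - 14 + 4
= 2

2


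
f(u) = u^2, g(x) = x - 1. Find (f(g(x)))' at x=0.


Using the chain rule: (f(g(x)))' = f'(g(x)) * g'(x)
First, find g(0):
g(0) = 1 * 0 - 1 = -1
Next, f'(u) = 2u
And g'(x) = 1
So f'(g(0)) * g'(0)
= 2 * (-1) * 1
= -2

-2


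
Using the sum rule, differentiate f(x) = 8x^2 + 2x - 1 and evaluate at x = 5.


Differentiate term by term using power and sum rules:
f(x) = 8x^2 + 2x - 1
f'(x) = 16x + 2
Substitute x = 5:
f'(5) = 16 * 5 + 2
= 80 + 2
= 82

82


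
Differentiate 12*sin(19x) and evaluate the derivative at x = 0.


Apply the chain rule to differentiate 12*sin(19x):
d/dx [12*sin(19x)]
= 12 * cos(19x) * d/dx(19x)
= 12 * 19 * cos(19x)
= 228 * cos(19x)
Evaluate at x = 0:
= 228 * cos(0)
= 228 * 1
= 228

228


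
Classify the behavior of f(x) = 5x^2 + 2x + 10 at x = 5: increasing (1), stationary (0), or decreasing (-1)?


Compute f'(x) to determine behavior:
f'(x) = 10x + 2
f'(5) = 10 * 5 + 2
= 50 + 2
= 52
Since f'(5) > 0, the function is increasing (1)

1


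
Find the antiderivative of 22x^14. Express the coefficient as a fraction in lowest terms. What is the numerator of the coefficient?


Apply the power rule for integration:
integral of ax^n dx = a/(n+1) * x^(n+1) + C
integral of 22x^14 dx
= 22/15 * x^15 + C
The coefficient in lowest terms is 22/15, and its numerator is 22

22


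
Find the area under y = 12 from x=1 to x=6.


The area under a constant function y = 12 is a rectangle.
Width = 6 - 1 = 5
Height = 12
Area = width * height
= 5 * 12
= 60

60


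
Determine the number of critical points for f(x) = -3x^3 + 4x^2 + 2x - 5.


Find where f'(x) = 0:
f(x) = -3x^3 + 4x^2 + 2x - 5
f'(x) = -9x^2 + 8x + 2
This is a quadratic in x. Use the discriminant to count real roots.
Discriminant = (8)^2 - 4 * (-9) * 2
= 64 - (-72)
= 136
Since discriminant > 0, f'(x) = 0 has 2 real solutions.
Number of critical points: 2

2


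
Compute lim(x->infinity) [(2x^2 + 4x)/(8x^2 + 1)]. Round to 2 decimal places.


For limits at infinity with equal-degree polynomials,
we compare leading coefficients.
Numerator leading term: 2x^2
Denominator leading term: 8x^2
Divide both by x^2:
lim = (2 + 4/x) / (8 + 1/x^2)
As x -> infinity, the 1/x and 1/x^2 terms vanish:
= 2/8 = 1/4 = 0.25

0.25


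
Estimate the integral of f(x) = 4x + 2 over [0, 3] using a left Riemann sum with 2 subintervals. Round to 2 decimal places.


Left Riemann sum uses left endpoints of each subinterval.
Interval: [0, 3], n = 2
dx = (3 - 0) / 2 = 3/2
Left endpoints: [0, 3/2]
f values: [2, 8]
Sum = dx * (sum of f values)
= 3/2 * 10
= 15 = 15.00

15.00


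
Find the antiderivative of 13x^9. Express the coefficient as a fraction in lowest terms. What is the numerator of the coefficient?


Apply the power rule for integration:
integral of ax^n dx = a/(n+1) * x^(n+1) + C
integral of 13x^9 dx
= 13/10 * x^10 + C
The coefficient in lowest terms is 13/10, and its numerator is 13

13


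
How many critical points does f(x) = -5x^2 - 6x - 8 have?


Find where f'(x) = 0:
f'(x) = -10x - 6
Set f'(x) = 0:
-10x - 6 = 0
x = 6 / (-10) = -3/5
This is a linear equation in x, so there is exactly one solution.
Number of critical points: 1

1


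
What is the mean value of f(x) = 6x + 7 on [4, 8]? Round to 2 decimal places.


Average value = 1/(b-a) * integral from a to b of f(x) dx
First compute the integral of 6x + 7:
F(x) = 3x^2 + 7x
F(8) = 3 * 64 + 7 * 8 = 248
F(4) = 3 * 16 + 7 * 4 = 76
Integral = 248 - 76 = 172
Average = 172 / (8 - 4) = 172 / 4
= 43 = 43.00

43.00


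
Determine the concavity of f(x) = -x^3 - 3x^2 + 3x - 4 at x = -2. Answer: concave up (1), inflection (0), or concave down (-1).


Concavity is determined by the sign of f''(x).
f(x) = -x^3 - 3x^2 + 3x - 4
f'(x) = -3x^2 - 6x + 3
f''(x) = -6x - 6
f''(-2) = -6 * (-2) - 6
= 12 - 6
= 6
Since f''(-2) > 0, the function is concave up (1)

1


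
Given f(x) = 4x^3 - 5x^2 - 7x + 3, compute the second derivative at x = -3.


First derivative:
f'(x) = 12x^2 - 10x - 7
Second derivative:
f''(x) = 24x - 10
Substitute x = -3:
f''(-3) = 24 * (-3) - 10
= -72 - 10
= -82

-82


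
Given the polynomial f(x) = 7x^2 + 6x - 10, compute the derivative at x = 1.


Differentiate term by term using power and sum rules:
f(x) = 7x^2 + 6x - 10
f'(x) = 14x + 6
Substitute x = 1:
f'(1) = 14 * 1 + 6
= 14 + 6
= 20

20
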